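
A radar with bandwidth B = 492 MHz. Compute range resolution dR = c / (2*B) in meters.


dR = 3e8 / (2 * 492000000.0) = 0.3 m

0.3 m


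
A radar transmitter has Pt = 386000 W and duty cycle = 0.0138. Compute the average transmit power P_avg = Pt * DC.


P_avg = 386000 * 0.0138 = 5326.8 W

5326.8 W


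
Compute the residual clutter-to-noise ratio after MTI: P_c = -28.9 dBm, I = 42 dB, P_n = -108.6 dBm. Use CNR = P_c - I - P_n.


CNR = -28.9 - 42 - (-108.6) = 37.7 dB

37.7 dB


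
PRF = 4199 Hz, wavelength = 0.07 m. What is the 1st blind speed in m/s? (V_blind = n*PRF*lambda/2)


V_blind = 1 * 4199 * 0.07 / 2 = 147.0 m/s

147.0 m/s


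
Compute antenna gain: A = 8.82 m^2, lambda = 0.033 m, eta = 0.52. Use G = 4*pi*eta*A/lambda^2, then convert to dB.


G_linear = 4*pi*0.52*8.82/0.033^2 = 52924.15
G_dB = 10*log10(52924.15) = 47.2 dB

47.2 dB


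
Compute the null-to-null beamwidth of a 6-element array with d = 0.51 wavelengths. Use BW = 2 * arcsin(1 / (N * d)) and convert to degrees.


1/(N*d) = 1/(6*0.51) = 0.326797
BW = 2*arcsin(0.326797) = 38.1 degrees

38.1 degrees


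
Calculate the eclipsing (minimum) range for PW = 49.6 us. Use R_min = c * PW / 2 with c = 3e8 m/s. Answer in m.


R_min = 3e8 * 49.6e-6 / 2 = 7440.0 m

7440.0 m


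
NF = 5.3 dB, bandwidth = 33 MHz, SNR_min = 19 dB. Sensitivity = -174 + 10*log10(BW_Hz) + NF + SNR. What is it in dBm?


10*log10(33000000.0) = 75.19
S = -174 + 75.19 + 5.3 + 19 = -74.5 dBm

-74.5 dBm


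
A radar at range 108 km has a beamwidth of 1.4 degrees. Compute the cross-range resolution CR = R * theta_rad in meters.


BW_rad = 0.02443461
CR = 108000 * 0.02443461 = 2638.9 m

2638.9 m


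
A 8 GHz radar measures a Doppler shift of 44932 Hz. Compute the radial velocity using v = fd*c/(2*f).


v = 44932 * 3e8 / (2 * 8000000000.0) = 842.5 m/s

842.5 m/s


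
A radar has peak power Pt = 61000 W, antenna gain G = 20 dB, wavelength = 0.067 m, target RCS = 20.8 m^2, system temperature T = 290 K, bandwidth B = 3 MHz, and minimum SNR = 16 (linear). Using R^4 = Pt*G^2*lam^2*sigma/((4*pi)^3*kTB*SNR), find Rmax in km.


G_lin = 10^(20/10) = 100.0
R^4 = 61000 * 100.0^2 * 0.067^2 * 20.8 / ((4*pi)^3 * 1.38e-23 * 290 * 3000000.0 * 16)
R^4 = 1.49415e17 m^4
R_max = (1.49415e17)^(1/4) = 19660.7 m = 19.7 km

19.7 km


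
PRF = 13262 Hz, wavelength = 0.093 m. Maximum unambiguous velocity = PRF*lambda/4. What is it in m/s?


V_ua = 13262 * 0.093 / 4 = 308.3 m/s

308.3 m/s


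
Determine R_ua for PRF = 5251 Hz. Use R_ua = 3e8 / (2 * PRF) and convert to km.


R_ua = 3e8 / (2 * 5251) = 28566.0 m = 28.6 km

28.6 km


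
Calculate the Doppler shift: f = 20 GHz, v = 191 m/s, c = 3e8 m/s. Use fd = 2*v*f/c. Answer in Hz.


fd = 2 * 191 * 20000000000.0 / 3e8 = 25466.7 Hz

25466.7 Hz


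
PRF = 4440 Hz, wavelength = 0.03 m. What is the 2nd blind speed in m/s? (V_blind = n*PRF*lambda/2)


V_blind = 2 * 4440 * 0.03 / 2 = 133.2 m/s

133.2 m/s


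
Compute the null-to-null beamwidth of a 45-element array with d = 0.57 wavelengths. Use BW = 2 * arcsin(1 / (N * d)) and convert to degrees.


1/(N*d) = 1/(45*0.57) = 0.038986
BW = 2*arcsin(0.038986) = 4.5 degrees

4.5 degrees


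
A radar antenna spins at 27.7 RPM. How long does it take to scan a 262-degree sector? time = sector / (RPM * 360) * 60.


t = 262 / (27.7 * 360) * 60 = 1.58 s

1.58 s


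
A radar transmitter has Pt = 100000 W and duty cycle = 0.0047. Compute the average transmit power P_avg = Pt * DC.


P_avg = 100000 * 0.0047 = 470.0 W

470.0 W


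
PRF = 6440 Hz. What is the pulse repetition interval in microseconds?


PRI = 1/6440 = 0.0001552795 s = 155.3 us

155.3 us


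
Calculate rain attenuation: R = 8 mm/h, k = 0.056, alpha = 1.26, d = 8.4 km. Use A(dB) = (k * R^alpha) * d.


gamma = 0.056 * 8^1.26 = 0.769275 dB/km
A = 0.769275 * 8.4 = 6.46 dB

6.46 dB


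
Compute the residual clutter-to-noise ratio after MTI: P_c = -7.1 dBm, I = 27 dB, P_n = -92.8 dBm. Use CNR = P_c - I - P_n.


CNR = -7.1 - 27 - (-92.8) = 58.7 dB

58.7 dB


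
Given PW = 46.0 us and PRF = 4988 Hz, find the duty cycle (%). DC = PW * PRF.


DC = 46.0e-6 * 4988 * 100 = 22.94%

22.94%


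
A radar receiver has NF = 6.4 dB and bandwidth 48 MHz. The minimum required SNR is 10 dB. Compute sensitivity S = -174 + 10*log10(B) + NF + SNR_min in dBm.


10*log10(48000000.0) = 76.81
S = -174 + 76.81 + 6.4 + 10 = -80.8 dBm

-80.8 dBm


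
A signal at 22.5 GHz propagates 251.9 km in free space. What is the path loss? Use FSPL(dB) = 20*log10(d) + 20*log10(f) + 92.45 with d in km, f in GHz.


20*log10(251.9) = 48.02
20*log10(22.5) = 27.04
FSPL = 167.5 dB

167.5 dB


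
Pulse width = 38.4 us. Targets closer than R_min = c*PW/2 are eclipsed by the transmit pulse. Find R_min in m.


R_min = 3e8 * 38.4e-6 / 2 = 5760.0 m

5760.0 m


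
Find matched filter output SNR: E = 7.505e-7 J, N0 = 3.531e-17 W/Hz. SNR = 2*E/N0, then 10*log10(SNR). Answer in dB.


SNR_lin = 2 * 7.505e-7 / 3.531e-17 = 4.251e10
SNR_dB = 10*log10(4.251e10) = 106.3 dB

106.3 dB


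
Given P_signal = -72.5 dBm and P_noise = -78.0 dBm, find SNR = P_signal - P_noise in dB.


SNR = -72.5 - (-78.0) = 5.5 dB

5.5 dB


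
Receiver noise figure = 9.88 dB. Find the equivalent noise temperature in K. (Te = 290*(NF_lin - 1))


NF_lin = 10^(9.88/10) = 9.727472
Te = 290 * (9.727472 - 1) = 2531.0 K

2531.0 K


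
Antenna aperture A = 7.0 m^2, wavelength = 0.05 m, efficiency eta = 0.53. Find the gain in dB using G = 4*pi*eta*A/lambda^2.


G_linear = 4*pi*0.53*7.0/0.05^2 = 18648.49
G_dB = 10*log10(18648.49) = 42.7 dB

42.7 dB


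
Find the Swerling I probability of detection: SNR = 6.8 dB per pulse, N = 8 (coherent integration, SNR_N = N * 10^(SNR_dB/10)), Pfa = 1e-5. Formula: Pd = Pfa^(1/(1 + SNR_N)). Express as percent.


SNR_lin = 10^(6.8/10) = 4.7863
SNR_N = 8 * 4.7863 = 38.2904
1/(1 + SNR_N) = 1/39.2904 = 0.0254515
Pd = (1e-5)^0.0254515 = 0.74601
Pd = 74.6%

74.6%


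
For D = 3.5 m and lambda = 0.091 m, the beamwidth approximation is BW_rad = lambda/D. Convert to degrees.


BW_rad = 0.091 / 3.5 = 0.026
BW_deg = 1.49 degrees

1.49 degrees


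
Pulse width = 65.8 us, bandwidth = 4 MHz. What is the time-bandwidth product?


TBP = 65.8 * 4 = 263.2

263.2


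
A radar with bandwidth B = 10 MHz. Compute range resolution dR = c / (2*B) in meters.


dR = 3e8 / (2 * 10000000.0) = 15.0 m

15.0 m


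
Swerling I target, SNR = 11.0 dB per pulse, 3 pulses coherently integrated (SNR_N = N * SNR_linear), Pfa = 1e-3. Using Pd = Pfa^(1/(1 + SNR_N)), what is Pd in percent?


SNR_lin = 10^(11.0/10) = 12.58925
SNR_N = 3 * 12.58925 = 37.76775
1/(1 + SNR_N) = 1/38.76775 = 0.0257946
Pd = (1e-3)^0.0257946 = 0.83679
Pd = 83.7%

83.7%


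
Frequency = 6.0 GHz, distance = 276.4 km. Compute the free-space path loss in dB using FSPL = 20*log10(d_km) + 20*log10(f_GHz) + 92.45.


20*log10(276.4) = 48.83
20*log10(6.0) = 15.56
FSPL = 156.8 dB

156.8 dB


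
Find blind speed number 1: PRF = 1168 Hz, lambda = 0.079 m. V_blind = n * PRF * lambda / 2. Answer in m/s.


V_blind = 1 * 1168 * 0.079 / 2 = 46.1 m/s

46.1 m/s


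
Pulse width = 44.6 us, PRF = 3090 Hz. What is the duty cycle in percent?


DC = 44.6e-6 * 3090 * 100 = 13.78%

13.78%


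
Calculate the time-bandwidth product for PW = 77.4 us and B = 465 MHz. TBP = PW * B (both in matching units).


TBP = 77.4 * 465 = 35991.0

35991.0


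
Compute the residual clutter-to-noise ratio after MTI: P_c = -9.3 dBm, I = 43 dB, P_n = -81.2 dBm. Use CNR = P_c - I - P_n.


CNR = -9.3 - 43 - (-81.2) = 28.9 dB

28.9 dB


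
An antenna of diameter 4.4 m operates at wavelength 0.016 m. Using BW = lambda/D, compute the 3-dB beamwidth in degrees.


BW_rad = 0.016 / 4.4 = 0.003636
BW_deg = 0.21 degrees

0.21 degrees


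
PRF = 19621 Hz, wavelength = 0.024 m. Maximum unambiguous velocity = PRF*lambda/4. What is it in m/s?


V_ua = 19621 * 0.024 / 4 = 117.7 m/s

117.7 m/s


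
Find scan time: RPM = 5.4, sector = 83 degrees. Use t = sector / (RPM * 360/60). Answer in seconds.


t = 83 / (5.4 * 360) * 60 = 2.56 s

2.56 s


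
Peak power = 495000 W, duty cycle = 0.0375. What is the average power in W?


P_avg = 495000 * 0.0375 = 18562.5 W

18562.5 W


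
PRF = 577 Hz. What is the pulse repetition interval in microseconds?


PRI = 1/577 = 0.0017331023 s = 1733.1 us

1733.1 us


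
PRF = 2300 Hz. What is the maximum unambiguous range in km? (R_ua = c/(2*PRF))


R_ua = 3e8 / (2 * 2300) = 65217.4 m = 65.2 km

65.2 km


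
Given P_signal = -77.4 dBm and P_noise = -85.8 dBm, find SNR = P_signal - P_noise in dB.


SNR = -77.4 - (-85.8) = 8.4 dB

8.4 dB


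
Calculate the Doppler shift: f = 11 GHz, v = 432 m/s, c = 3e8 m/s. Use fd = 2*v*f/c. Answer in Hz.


fd = 2 * 432 * 11000000000.0 / 3e8 = 31680.0 Hz

31680.0 Hz


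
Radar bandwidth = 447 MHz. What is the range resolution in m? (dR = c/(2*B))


dR = 3e8 / (2 * 447000000.0) = 0.34 m

0.34 m


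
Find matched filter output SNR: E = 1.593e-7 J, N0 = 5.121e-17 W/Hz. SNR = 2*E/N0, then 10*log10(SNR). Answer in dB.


SNR_lin = 2 * 1.593e-7 / 5.121e-17 = 6.221e9
SNR_dB = 10*log10(6.221e9) = 97.9 dB

97.9 dB


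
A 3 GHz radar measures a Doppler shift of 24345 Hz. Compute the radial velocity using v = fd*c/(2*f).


v = 24345 * 3e8 / (2 * 3000000000.0) = 1217.3 m/s

1217.3 m/s


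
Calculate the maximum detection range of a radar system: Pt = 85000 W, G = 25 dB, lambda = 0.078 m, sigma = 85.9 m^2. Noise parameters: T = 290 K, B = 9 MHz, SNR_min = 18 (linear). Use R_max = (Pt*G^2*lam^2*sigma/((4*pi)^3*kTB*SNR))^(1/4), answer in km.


G_lin = 10^(25/10) = 316.227766
R^4 = 85000 * 316.227766^2 * 0.078^2 * 85.9 / ((4*pi)^3 * 1.38e-23 * 290 * 9000000.0 * 18)
R^4 = 3.45287e18 m^4
R_max = (3.45287e18)^(1/4) = 43106.7 m = 43.1 km

43.1 km


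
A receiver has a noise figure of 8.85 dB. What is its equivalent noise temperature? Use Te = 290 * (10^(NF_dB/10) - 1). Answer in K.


NF_lin = 10^(8.85/10) = 7.673615
Te = 290 * (7.673615 - 1) = 1935.3 K

1935.3 K


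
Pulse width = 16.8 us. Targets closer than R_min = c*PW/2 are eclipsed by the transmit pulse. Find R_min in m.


R_min = 3e8 * 16.8e-6 / 2 = 2520.0 m

2520.0 m


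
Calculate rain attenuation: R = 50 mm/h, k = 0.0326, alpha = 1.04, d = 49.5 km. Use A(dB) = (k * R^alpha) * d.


gamma = 0.0326 * 50^1.04 = 1.906103 dB/km
A = 1.906103 * 49.5 = 94.35 dB

94.35 dB


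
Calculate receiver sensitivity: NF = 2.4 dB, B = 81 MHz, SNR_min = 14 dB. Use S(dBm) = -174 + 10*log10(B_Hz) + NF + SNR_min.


10*log10(81000000.0) = 79.08
S = -174 + 79.08 + 2.4 + 14 = -78.5 dBm

-78.5 dBm


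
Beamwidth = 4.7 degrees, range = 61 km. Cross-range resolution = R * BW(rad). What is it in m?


BW_rad = 0.082030475
CR = 61000 * 0.082030475 = 5003.9 m

5003.9 m


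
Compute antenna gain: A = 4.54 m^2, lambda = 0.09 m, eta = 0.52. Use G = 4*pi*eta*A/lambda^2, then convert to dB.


G_linear = 4*pi*0.52*4.54/0.09^2 = 3662.55
G_dB = 10*log10(3662.55) = 35.6 dB

35.6 dB


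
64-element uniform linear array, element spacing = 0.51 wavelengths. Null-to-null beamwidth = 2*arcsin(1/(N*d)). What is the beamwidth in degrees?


1/(N*d) = 1/(64*0.51) = 0.030637
BW = 2*arcsin(0.030637) = 3.5 degrees

3.5 degrees


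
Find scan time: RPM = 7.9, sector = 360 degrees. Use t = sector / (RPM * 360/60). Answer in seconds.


t = 360 / (7.9 * 360) * 60 = 7.59 s

7.59 s


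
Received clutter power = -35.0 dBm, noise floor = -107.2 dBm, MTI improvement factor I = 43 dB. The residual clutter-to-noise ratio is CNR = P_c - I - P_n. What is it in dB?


CNR = -35.0 - 43 - (-107.2) = 29.2 dB

29.2 dB


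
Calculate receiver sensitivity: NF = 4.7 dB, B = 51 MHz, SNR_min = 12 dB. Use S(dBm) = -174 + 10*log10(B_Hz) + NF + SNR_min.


10*log10(51000000.0) = 77.08
S = -174 + 77.08 + 4.7 + 12 = -80.2 dBm

-80.2 dBm


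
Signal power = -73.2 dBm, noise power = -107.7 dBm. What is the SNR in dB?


SNR = -73.2 - (-107.7) = 34.5 dB

34.5 dB


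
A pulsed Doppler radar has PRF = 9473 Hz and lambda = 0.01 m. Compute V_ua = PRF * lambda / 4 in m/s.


V_ua = 9473 * 0.01 / 4 = 23.7 m/s

23.7 m/s


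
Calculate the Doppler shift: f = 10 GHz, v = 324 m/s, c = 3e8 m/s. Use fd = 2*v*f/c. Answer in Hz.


fd = 2 * 324 * 10000000000.0 / 3e8 = 21600.0 Hz

21600.0 Hz


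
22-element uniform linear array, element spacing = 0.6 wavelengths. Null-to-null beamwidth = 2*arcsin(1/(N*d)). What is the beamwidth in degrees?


1/(N*d) = 1/(22*0.6) = 0.075758
BW = 2*arcsin(0.075758) = 8.7 degrees

8.7 degrees


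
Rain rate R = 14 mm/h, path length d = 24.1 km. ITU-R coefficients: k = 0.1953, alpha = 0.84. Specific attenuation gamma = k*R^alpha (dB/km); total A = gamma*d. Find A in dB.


gamma = 0.1953 * 14^0.84 = 1.792461 dB/km
A = 1.792461 * 24.1 = 43.2 dB

43.2 dB


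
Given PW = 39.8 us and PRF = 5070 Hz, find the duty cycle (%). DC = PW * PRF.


DC = 39.8e-6 * 5070 * 100 = 20.18%

20.18%


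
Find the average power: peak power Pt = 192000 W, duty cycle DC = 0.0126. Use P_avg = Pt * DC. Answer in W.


P_avg = 192000 * 0.0126 = 2419.2 W

2419.2 W


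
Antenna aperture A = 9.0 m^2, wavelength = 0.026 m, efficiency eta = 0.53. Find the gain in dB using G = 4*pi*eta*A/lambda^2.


G_linear = 4*pi*0.53*9.0/0.026^2 = 88670.99
G_dB = 10*log10(88670.99) = 49.5 dB

49.5 dB


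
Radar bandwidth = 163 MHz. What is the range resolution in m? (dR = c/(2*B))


dR = 3e8 / (2 * 163000000.0) = 0.92 m

0.92 m


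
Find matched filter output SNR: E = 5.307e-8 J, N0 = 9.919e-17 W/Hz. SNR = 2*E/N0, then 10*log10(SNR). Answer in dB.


SNR_lin = 2 * 5.307e-8 / 9.919e-17 = 1.07e9
SNR_dB = 10*log10(1.07e9) = 90.3 dB

90.3 dB


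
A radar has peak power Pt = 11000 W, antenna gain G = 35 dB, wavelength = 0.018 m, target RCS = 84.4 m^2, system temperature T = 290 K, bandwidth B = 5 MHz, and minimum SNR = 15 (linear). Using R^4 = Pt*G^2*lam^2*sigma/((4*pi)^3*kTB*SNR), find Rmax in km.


G_lin = 10^(35/10) = 3162.27766
R^4 = 11000 * 3162.27766^2 * 0.018^2 * 84.4 / ((4*pi)^3 * 1.38e-23 * 290 * 5000000.0 * 15)
R^4 = 5.05024e18 m^4
R_max = (5.05024e18)^(1/4) = 47405.4 m = 47.4 km

47.4 km


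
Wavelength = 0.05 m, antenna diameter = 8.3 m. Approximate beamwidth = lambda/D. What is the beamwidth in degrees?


BW_rad = 0.05 / 8.3 = 0.006024
BW_deg = 0.35 degrees

0.35 degrees


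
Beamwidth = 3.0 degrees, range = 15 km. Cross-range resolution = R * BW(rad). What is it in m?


BW_rad = 0.052359878
CR = 15000 * 0.052359878 = 785.4 m

785.4 m


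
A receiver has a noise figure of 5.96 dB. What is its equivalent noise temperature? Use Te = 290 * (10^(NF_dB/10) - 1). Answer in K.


NF_lin = 10^(5.96/10) = 3.944573
Te = 290 * (3.944573 - 1) = 853.9 K

853.9 K


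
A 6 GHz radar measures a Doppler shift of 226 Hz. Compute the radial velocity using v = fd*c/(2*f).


v = 226 * 3e8 / (2 * 6000000000.0) = 5.7 m/s

5.7 m/s


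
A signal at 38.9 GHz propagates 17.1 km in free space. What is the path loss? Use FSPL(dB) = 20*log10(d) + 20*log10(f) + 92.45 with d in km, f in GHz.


20*log10(17.1) = 24.66
20*log10(38.9) = 31.8
FSPL = 148.9 dB

148.9 dB


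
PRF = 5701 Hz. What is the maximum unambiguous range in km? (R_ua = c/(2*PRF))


R_ua = 3e8 / (2 * 5701) = 26311.2 m = 26.3 km

26.3 km


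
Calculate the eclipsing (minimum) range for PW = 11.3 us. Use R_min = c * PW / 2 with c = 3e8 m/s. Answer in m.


R_min = 3e8 * 11.3e-6 / 2 = 1695.0 m

1695.0 m


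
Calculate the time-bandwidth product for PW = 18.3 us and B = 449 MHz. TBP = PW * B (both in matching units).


TBP = 18.3 * 449 = 8216.7

8216.7


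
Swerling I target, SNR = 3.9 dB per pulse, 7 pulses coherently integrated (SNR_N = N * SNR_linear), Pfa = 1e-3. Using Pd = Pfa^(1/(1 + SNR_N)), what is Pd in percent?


SNR_lin = 10^(3.9/10) = 2.45471
SNR_N = 7 * 2.45471 = 17.18297
1/(1 + SNR_N) = 1/18.18297 = 0.0549965
Pd = (1e-3)^0.0549965 = 0.68393
Pd = 68.4%

68.4%


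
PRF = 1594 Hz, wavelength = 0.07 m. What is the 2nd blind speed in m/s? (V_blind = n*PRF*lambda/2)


V_blind = 2 * 1594 * 0.07 / 2 = 111.6 m/s

111.6 m/s


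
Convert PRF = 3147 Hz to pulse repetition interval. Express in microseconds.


PRI = 1/3147 = 0.0003177629 s = 317.8 us

317.8 us


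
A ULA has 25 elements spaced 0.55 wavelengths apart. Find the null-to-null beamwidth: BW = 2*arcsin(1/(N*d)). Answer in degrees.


1/(N*d) = 1/(25*0.55) = 0.072727
BW = 2*arcsin(0.072727) = 8.3 degrees

8.3 degrees


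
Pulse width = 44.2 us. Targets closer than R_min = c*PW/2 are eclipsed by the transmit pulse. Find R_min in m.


R_min = 3e8 * 44.2e-6 / 2 = 6630.0 m

6630.0 m


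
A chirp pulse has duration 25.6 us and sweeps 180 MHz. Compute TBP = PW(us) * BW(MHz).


TBP = 25.6 * 180 = 4608.0

4608.0


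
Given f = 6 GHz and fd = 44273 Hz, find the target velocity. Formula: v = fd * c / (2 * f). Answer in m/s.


v = 44273 * 3e8 / (2 * 6000000000.0) = 1106.8 m/s

1106.8 m/s


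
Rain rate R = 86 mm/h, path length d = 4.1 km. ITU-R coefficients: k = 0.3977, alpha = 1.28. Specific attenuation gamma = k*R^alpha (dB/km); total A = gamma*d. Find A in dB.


gamma = 0.3977 * 86^1.28 = 119.045671 dB/km
A = 119.045671 * 4.1 = 488.09 dB

488.09 dB


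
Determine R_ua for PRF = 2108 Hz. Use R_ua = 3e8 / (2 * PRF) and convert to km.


R_ua = 3e8 / (2 * 2108) = 71157.5 m = 71.2 km

71.2 km


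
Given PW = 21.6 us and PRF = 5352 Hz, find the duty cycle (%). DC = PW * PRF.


DC = 21.6e-6 * 5352 * 100 = 11.56%

11.56%


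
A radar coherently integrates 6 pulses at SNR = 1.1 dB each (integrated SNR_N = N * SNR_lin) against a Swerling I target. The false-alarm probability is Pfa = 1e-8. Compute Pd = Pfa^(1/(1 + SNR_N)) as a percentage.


SNR_lin = 10^(1.1/10) = 1.28825
SNR_N = 6 * 1.28825 = 7.7295
1/(1 + SNR_N) = 1/8.7295 = 0.1145541
Pd = (1e-8)^0.1145541 = 0.12122
Pd = 12.1%

12.1%


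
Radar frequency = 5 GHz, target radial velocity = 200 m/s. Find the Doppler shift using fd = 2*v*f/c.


fd = 2 * 200 * 5000000000.0 / 3e8 = 6666.7 Hz

6666.7 Hz


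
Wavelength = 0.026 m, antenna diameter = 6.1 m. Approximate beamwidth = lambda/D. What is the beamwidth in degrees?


BW_rad = 0.026 / 6.1 = 0.004262
BW_deg = 0.24 degrees

0.24 degrees


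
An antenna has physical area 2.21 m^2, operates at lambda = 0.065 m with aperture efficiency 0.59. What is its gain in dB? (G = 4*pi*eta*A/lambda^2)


G_linear = 4*pi*0.59*2.21/0.065^2 = 3878.18
G_dB = 10*log10(3878.18) = 35.9 dB

35.9 dB


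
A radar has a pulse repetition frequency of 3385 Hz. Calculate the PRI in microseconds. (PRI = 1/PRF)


PRI = 1/3385 = 0.000295421 s = 295.4 us

295.4 us


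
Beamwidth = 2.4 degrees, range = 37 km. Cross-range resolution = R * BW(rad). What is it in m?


BW_rad = 0.041887902
CR = 37000 * 0.041887902 = 1549.9 m

1549.9 m


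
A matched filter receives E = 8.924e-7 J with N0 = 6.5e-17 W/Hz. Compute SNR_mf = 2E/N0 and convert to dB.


SNR_lin = 2 * 8.924e-7 / 6.5e-17 = 2.746e10
SNR_dB = 10*log10(2.746e10) = 104.4 dB

104.4 dB


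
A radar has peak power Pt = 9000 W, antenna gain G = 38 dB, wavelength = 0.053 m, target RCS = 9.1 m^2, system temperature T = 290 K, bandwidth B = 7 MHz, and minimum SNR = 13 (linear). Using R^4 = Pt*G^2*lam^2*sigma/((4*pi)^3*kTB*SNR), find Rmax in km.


G_lin = 10^(38/10) = 6309.573445
R^4 = 9000 * 6309.573445^2 * 0.053^2 * 9.1 / ((4*pi)^3 * 1.38e-23 * 290 * 7000000.0 * 13)
R^4 = 1.26732e19 m^4
R_max = (1.26732e19)^(1/4) = 59665.3 m = 59.7 km

59.7 km


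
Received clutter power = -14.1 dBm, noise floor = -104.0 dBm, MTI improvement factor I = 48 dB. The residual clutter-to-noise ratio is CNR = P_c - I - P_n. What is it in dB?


CNR = -14.1 - 48 - (-104.0) = 41.9 dB

41.9 dB


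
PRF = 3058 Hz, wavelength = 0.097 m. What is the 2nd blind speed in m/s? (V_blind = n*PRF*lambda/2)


V_blind = 2 * 3058 * 0.097 / 2 = 296.6 m/s

296.6 m/s


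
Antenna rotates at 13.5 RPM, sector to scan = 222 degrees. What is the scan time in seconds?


t = 222 / (13.5 * 360) * 60 = 2.74 s

2.74 s


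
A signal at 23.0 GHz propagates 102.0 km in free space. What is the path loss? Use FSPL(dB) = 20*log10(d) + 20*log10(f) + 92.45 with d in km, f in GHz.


20*log10(102.0) = 40.17
20*log10(23.0) = 27.23
FSPL = 159.9 dB

159.9 dB


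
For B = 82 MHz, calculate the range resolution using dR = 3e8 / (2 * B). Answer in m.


dR = 3e8 / (2 * 82000000.0) = 1.83 m

1.83 m


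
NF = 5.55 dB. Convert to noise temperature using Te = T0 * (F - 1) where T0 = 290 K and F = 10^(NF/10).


NF_lin = 10^(5.55/10) = 3.589219
Te = 290 * (3.589219 - 1) = 750.9 K

750.9 K


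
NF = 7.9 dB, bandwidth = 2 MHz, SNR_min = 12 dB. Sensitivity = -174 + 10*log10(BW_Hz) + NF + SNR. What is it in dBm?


10*log10(2000000.0) = 63.01
S = -174 + 63.01 + 7.9 + 12 = -91.1 dBm

-91.1 dBm


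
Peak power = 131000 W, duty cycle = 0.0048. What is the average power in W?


P_avg = 131000 * 0.0048 = 628.8 W

628.8 W


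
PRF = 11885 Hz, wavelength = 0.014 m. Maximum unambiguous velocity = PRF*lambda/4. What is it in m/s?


V_ua = 11885 * 0.014 / 4 = 41.6 m/s

41.6 m/s


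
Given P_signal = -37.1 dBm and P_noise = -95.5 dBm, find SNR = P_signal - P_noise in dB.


SNR = -37.1 - (-95.5) = 58.4 dB

58.4 dB


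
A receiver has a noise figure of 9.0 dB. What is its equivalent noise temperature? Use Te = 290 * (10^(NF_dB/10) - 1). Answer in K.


NF_lin = 10^(9.0/10) = 7.943282
Te = 290 * (7.943282 - 1) = 2013.6 K

2013.6 K


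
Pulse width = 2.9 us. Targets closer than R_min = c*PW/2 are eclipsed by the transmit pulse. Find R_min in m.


R_min = 3e8 * 2.9e-6 / 2 = 435.0 m

435.0 m


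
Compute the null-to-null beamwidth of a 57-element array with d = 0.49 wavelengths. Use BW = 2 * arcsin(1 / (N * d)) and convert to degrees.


1/(N*d) = 1/(57*0.49) = 0.035804
BW = 2*arcsin(0.035804) = 4.1 degrees

4.1 degrees


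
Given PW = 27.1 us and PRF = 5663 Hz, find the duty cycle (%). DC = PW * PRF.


DC = 27.1e-6 * 5663 * 100 = 15.35%

15.35%


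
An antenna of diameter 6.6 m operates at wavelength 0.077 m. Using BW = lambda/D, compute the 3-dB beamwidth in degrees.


BW_rad = 0.077 / 6.6 = 0.011667
BW_deg = 0.67 degrees

0.67 degrees


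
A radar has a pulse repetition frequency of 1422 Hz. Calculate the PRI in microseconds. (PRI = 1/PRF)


PRI = 1/1422 = 0.0007032349 s = 703.2 us

703.2 us


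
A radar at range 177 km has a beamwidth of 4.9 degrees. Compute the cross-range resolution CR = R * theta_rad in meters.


BW_rad = 0.085521133
CR = 177000 * 0.085521133 = 15137.2 m

15137.2 m


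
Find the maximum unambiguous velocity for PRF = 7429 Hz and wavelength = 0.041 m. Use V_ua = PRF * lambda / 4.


V_ua = 7429 * 0.041 / 4 = 76.1 m/s

76.1 m/s


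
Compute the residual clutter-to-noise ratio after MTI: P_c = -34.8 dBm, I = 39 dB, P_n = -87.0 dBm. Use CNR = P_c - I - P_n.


CNR = -34.8 - 39 - (-87.0) = 13.2 dB

13.2 dB


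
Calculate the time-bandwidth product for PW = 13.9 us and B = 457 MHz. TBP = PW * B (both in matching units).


TBP = 13.9 * 457 = 6352.3

6352.3


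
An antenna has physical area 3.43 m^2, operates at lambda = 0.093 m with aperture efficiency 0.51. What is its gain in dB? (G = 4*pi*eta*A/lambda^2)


G_linear = 4*pi*0.51*3.43/0.093^2 = 2541.61
G_dB = 10*log10(2541.61) = 34.1 dB

34.1 dB


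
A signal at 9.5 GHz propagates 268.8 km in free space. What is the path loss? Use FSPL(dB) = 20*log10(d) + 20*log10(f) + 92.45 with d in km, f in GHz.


20*log10(268.8) = 48.59
20*log10(9.5) = 19.55
FSPL = 160.6 dB

160.6 dB


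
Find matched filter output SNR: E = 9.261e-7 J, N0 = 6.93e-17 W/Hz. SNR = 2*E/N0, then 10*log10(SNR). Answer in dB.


SNR_lin = 2 * 9.261e-7 / 6.93e-17 = 2.673e10
SNR_dB = 10*log10(2.673e10) = 104.3 dB

104.3 dB


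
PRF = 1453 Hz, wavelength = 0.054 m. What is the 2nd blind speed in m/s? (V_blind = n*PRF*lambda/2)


V_blind = 2 * 1453 * 0.054 / 2 = 78.5 m/s

78.5 m/s


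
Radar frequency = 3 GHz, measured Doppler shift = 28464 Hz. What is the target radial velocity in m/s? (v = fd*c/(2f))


v = 28464 * 3e8 / (2 * 3000000000.0) = 1423.2 m/s

1423.2 m/s


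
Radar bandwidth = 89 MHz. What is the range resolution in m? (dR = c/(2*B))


dR = 3e8 / (2 * 89000000.0) = 1.69 m

1.69 m


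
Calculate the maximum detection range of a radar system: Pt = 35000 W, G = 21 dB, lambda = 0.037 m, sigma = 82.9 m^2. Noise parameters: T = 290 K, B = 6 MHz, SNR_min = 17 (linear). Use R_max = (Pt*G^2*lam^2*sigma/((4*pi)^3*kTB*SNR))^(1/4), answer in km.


G_lin = 10^(21/10) = 125.892541
R^4 = 35000 * 125.892541^2 * 0.037^2 * 82.9 / ((4*pi)^3 * 1.38e-23 * 290 * 6000000.0 * 17)
R^4 = 7.77176e16 m^4
R_max = (7.77176e16)^(1/4) = 16696.7 m = 16.7 km

16.7 km


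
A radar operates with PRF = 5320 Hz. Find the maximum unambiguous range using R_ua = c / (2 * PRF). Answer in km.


R_ua = 3e8 / (2 * 5320) = 28195.5 m = 28.2 km

28.2 km


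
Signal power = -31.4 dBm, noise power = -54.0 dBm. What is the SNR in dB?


SNR = -31.4 - (-54.0) = 22.6 dB

22.6 dB


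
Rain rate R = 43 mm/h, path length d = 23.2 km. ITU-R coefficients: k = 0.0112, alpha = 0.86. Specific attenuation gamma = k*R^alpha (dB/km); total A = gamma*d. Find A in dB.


gamma = 0.0112 * 43^0.86 = 0.284447 dB/km
A = 0.284447 * 23.2 = 6.6 dB

6.6 dB


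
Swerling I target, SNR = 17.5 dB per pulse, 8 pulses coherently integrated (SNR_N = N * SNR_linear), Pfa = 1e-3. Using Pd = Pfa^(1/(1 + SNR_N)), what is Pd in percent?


SNR_lin = 10^(17.5/10) = 56.23413
SNR_N = 8 * 56.23413 = 449.87304
1/(1 + SNR_N) = 1/450.87304 = 0.0022179
Pd = (1e-3)^0.0022179 = 0.9848
Pd = 98.5%

98.5%


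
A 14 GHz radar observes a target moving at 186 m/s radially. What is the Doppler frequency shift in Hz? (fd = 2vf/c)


fd = 2 * 186 * 14000000000.0 / 3e8 = 17360.0 Hz

17360.0 Hz


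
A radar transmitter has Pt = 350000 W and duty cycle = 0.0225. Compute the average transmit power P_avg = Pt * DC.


P_avg = 350000 * 0.0225 = 7875.0 W

7875.0 W


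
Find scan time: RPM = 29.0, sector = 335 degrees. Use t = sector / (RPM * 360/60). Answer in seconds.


t = 335 / (29.0 * 360) * 60 = 1.93 s

1.93 s


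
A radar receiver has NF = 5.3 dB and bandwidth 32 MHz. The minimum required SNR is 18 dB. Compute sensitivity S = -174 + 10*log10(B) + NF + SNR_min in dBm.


10*log10(32000000.0) = 75.05
S = -174 + 75.05 + 5.3 + 18 = -75.6 dBm

-75.6 dBm


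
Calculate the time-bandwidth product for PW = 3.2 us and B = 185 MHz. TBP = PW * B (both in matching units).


TBP = 3.2 * 185 = 592.0

592.0


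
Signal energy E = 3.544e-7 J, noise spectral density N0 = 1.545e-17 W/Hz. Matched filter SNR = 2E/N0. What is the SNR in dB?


SNR_lin = 2 * 3.544e-7 / 1.545e-17 = 4.588e10
SNR_dB = 10*log10(4.588e10) = 106.6 dB

106.6 dB


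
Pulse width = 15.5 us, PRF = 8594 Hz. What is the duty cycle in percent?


DC = 15.5e-6 * 8594 * 100 = 13.32%

13.32%


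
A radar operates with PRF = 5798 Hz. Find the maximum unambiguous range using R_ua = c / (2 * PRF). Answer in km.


R_ua = 3e8 / (2 * 5798) = 25871.0 m = 25.9 km

25.9 km


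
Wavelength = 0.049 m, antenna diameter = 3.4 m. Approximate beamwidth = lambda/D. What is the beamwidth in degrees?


BW_rad = 0.049 / 3.4 = 0.014412
BW_deg = 0.83 degrees

0.83 degrees


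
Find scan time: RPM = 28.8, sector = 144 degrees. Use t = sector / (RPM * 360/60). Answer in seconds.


t = 144 / (28.8 * 360) * 60 = 0.83 s

0.83 s


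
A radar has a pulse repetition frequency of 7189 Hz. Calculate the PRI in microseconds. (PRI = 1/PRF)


PRI = 1/7189 = 0.0001391014 s = 139.1 us

139.1 us


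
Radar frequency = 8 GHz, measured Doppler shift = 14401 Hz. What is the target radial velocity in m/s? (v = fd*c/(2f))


v = 14401 * 3e8 / (2 * 8000000000.0) = 270.0 m/s

270.0 m/s


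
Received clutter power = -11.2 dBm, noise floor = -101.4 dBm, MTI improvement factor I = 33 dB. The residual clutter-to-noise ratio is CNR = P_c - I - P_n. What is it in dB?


CNR = -11.2 - 33 - (-101.4) = 57.2 dB

57.2 dB


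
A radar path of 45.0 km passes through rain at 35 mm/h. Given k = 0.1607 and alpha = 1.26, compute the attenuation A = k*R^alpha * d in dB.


gamma = 0.1607 * 35^1.26 = 14.175605 dB/km
A = 14.175605 * 45.0 = 637.9 dB

637.9 dB


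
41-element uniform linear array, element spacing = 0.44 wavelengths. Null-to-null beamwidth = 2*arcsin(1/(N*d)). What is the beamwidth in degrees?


1/(N*d) = 1/(41*0.44) = 0.055432
BW = 2*arcsin(0.055432) = 6.4 degrees

6.4 degrees


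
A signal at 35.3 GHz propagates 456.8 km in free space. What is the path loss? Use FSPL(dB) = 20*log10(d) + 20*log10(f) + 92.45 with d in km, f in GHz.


20*log10(456.8) = 53.19
20*log10(35.3) = 30.96
FSPL = 176.6 dB

176.6 dB


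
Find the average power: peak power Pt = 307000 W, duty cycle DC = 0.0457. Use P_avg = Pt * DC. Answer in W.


P_avg = 307000 * 0.0457 = 14029.9 W

14029.9 W


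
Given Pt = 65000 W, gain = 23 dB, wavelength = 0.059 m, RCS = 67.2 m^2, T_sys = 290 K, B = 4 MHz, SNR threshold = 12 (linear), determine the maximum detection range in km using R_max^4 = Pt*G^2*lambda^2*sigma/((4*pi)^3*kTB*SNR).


G_lin = 10^(23/10) = 199.526231
R^4 = 65000 * 199.526231^2 * 0.059^2 * 67.2 / ((4*pi)^3 * 1.38e-23 * 290 * 4000000.0 * 12)
R^4 = 1.58796e18 m^4
R_max = (1.58796e18)^(1/4) = 35498.5 m = 35.5 km

35.5 km


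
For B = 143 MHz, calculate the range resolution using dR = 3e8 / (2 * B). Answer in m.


dR = 3e8 / (2 * 143000000.0) = 1.05 m

1.05 m


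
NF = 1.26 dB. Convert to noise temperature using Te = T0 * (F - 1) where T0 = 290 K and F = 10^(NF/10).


NF_lin = 10^(1.26/10) = 1.336596
Te = 290 * (1.336596 - 1) = 97.6 K

97.6 K


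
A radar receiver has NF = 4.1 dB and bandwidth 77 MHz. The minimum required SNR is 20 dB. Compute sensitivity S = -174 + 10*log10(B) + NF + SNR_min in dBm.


10*log10(77000000.0) = 78.86
S = -174 + 78.86 + 4.1 + 20 = -71.0 dBm

-71.0 dBm


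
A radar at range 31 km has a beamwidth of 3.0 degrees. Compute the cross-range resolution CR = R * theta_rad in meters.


BW_rad = 0.052359878
CR = 31000 * 0.052359878 = 1623.2 m

1623.2 m


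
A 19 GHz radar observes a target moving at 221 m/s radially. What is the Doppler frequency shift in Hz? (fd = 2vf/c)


fd = 2 * 221 * 19000000000.0 / 3e8 = 27993.3 Hz

27993.3 Hz


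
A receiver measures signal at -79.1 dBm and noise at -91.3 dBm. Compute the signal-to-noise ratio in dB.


SNR = -79.1 - (-91.3) = 12.2 dB

12.2 dB


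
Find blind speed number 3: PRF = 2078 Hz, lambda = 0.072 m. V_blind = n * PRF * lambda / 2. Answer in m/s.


V_blind = 3 * 2078 * 0.072 / 2 = 224.4 m/s

224.4 m/s


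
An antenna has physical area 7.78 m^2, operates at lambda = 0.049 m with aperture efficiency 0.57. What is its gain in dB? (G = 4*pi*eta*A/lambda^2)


G_linear = 4*pi*0.57*7.78/0.049^2 = 23209.84
G_dB = 10*log10(23209.84) = 43.7 dB

43.7 dB


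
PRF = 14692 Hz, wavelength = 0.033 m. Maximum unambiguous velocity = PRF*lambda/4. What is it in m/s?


V_ua = 14692 * 0.033 / 4 = 121.2 m/s

121.2 m/s


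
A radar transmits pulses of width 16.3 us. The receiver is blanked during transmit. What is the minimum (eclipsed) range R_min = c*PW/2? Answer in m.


R_min = 3e8 * 16.3e-6 / 2 = 2445.0 m

2445.0 m


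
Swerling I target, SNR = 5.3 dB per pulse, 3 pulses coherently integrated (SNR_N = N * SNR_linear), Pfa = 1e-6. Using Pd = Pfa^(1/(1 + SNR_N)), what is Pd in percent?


SNR_lin = 10^(5.3/10) = 3.38844
SNR_N = 3 * 3.38844 = 10.16532
1/(1 + SNR_N) = 1/11.16532 = 0.089563
Pd = (1e-6)^0.089563 = 0.29015
Pd = 29.0%

29.0%


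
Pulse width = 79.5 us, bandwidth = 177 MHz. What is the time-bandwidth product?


TBP = 79.5 * 177 = 14071.5

14071.5


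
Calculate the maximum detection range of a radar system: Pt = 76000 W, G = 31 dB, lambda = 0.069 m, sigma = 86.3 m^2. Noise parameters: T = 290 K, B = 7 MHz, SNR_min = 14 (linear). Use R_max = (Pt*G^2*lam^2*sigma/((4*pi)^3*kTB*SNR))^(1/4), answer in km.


G_lin = 10^(31/10) = 1258.925412
R^4 = 76000 * 1258.925412^2 * 0.069^2 * 86.3 / ((4*pi)^3 * 1.38e-23 * 290 * 7000000.0 * 14)
R^4 = 6.35901e19 m^4
R_max = (6.35901e19)^(1/4) = 89299.2 m = 89.3 km

89.3 km


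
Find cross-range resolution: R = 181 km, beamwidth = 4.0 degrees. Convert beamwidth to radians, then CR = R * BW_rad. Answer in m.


BW_rad = 0.06981317
CR = 181000 * 0.06981317 = 12636.2 m

12636.2 m


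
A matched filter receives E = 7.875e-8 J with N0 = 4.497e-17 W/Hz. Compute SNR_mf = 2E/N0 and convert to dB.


SNR_lin = 2 * 7.875e-8 / 4.497e-17 = 3.502e9
SNR_dB = 10*log10(3.502e9) = 95.4 dB

95.4 dB


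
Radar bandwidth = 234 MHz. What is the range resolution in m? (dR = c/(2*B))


dR = 3e8 / (2 * 234000000.0) = 0.64 m

0.64 m


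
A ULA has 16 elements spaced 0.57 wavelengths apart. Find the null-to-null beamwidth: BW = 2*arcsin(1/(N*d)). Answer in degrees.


1/(N*d) = 1/(16*0.57) = 0.109649
BW = 2*arcsin(0.109649) = 12.6 degrees

12.6 degrees


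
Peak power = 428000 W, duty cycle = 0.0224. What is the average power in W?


P_avg = 428000 * 0.0224 = 9587.2 W

9587.2 W


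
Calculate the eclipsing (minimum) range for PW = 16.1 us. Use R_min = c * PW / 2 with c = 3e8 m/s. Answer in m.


R_min = 3e8 * 16.1e-6 / 2 = 2415.0 m

2415.0 m


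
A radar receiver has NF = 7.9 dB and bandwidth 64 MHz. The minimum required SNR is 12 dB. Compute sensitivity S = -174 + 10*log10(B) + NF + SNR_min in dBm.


10*log10(64000000.0) = 78.06
S = -174 + 78.06 + 7.9 + 12 = -76.0 dBm

-76.0 dBm


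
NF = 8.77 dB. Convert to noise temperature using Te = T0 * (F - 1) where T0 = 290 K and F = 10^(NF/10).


NF_lin = 10^(8.77/10) = 7.533556
Te = 290 * (7.533556 - 1) = 1894.7 K

1894.7 K


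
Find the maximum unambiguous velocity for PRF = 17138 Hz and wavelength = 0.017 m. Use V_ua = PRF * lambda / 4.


V_ua = 17138 * 0.017 / 4 = 72.8 m/s

72.8 m/s


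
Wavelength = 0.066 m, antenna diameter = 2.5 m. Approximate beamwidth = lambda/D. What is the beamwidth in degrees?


BW_rad = 0.066 / 2.5 = 0.0264
BW_deg = 1.51 degrees

1.51 degrees


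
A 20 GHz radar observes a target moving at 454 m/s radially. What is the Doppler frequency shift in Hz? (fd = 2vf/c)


fd = 2 * 454 * 20000000000.0 / 3e8 = 60533.3 Hz

60533.3 Hz


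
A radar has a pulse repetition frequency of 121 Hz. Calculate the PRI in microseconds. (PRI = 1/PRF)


PRI = 1/121 = 0.0082644628 s = 8264.5 us

8264.5 us


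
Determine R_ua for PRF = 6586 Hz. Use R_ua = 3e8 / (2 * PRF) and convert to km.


R_ua = 3e8 / (2 * 6586) = 22775.6 m = 22.8 km

22.8 km


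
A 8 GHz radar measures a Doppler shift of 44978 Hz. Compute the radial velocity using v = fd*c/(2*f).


v = 44978 * 3e8 / (2 * 8000000000.0) = 843.3 m/s

843.3 m/s


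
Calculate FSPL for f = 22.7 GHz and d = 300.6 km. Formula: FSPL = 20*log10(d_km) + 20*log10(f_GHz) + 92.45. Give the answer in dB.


20*log10(300.6) = 49.56
20*log10(22.7) = 27.12
FSPL = 169.1 dB

169.1 dB


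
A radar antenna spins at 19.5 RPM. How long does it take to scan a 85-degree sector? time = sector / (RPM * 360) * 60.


t = 85 / (19.5 * 360) * 60 = 0.73 s

0.73 s


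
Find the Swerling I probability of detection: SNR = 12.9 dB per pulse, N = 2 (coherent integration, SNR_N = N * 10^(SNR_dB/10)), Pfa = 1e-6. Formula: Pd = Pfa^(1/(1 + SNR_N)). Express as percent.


SNR_lin = 10^(12.9/10) = 19.49845
SNR_N = 2 * 19.49845 = 38.9969
1/(1 + SNR_N) = 1/39.9969 = 0.0250019
Pd = (1e-6)^0.0250019 = 0.70793
Pd = 70.8%

70.8%


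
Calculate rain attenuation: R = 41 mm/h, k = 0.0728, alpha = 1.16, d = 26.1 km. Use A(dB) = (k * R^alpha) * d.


gamma = 0.0728 * 41^1.16 = 5.407053 dB/km
A = 5.407053 * 26.1 = 141.12 dB

141.12 dB


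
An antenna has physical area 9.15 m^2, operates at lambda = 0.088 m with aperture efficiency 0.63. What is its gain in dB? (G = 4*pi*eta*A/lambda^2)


G_linear = 4*pi*0.63*9.15/0.088^2 = 9354.19
G_dB = 10*log10(9354.19) = 39.7 dB

39.7 dB


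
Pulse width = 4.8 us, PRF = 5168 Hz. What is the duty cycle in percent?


DC = 4.8e-6 * 5168 * 100 = 2.48%

2.48%


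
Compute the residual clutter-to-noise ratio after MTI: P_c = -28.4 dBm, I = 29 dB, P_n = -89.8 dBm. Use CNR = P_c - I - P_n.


CNR = -28.4 - 29 - (-89.8) = 32.4 dB

32.4 dB


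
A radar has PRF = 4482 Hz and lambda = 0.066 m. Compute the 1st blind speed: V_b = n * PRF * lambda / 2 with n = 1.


V_blind = 1 * 4482 * 0.066 / 2 = 147.9 m/s

147.9 m/s


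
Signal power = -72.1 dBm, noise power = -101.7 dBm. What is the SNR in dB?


SNR = -72.1 - (-101.7) = 29.6 dB

29.6 dB


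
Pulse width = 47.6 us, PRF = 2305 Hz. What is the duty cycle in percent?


DC = 47.6e-6 * 2305 * 100 = 10.97%

10.97%


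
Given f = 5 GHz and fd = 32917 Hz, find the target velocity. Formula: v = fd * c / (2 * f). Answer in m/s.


v = 32917 * 3e8 / (2 * 5000000000.0) = 987.5 m/s

987.5 m/s


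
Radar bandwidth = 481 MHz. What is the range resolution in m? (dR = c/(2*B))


dR = 3e8 / (2 * 481000000.0) = 0.31 m

0.31 m


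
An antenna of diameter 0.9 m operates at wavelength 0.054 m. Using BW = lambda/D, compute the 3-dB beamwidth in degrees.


BW_rad = 0.054 / 0.9 = 0.06
BW_deg = 3.44 degrees

3.44 degrees


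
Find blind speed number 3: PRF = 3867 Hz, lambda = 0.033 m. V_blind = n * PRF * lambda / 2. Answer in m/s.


V_blind = 3 * 3867 * 0.033 / 2 = 191.4 m/s

191.4 m/s


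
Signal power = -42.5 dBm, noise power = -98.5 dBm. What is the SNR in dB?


SNR = -42.5 - (-98.5) = 56.0 dB

56.0 dB


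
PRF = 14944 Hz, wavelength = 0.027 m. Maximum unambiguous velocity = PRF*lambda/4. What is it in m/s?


V_ua = 14944 * 0.027 / 4 = 100.9 m/s

100.9 m/s


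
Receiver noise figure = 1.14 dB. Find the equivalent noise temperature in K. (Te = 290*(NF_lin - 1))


NF_lin = 10^(1.14/10) = 1.30017
Te = 290 * (1.30017 - 1) = 87.0 K

87.0 K


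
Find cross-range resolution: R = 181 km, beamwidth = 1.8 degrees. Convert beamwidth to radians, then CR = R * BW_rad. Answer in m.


BW_rad = 0.031415927
CR = 181000 * 0.031415927 = 5686.3 m

5686.3 m


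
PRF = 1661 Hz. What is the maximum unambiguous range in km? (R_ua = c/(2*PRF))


R_ua = 3e8 / (2 * 1661) = 90307.0 m = 90.3 km

90.3 km


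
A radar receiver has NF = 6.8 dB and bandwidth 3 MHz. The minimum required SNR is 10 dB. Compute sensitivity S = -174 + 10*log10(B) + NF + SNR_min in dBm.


10*log10(3000000.0) = 64.77
S = -174 + 64.77 + 6.8 + 10 = -92.4 dBm

-92.4 dBm


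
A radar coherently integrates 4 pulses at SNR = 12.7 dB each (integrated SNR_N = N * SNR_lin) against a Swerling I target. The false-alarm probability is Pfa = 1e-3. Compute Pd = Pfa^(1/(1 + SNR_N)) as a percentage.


SNR_lin = 10^(12.7/10) = 18.62087
SNR_N = 4 * 18.62087 = 74.48348
1/(1 + SNR_N) = 1/75.48348 = 0.0132479
Pd = (1e-3)^0.0132479 = 0.91255
Pd = 91.3%

91.3%


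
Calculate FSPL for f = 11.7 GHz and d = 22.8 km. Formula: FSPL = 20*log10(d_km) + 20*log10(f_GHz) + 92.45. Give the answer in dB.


20*log10(22.8) = 27.16
20*log10(11.7) = 21.36
FSPL = 141.0 dB

141.0 dB


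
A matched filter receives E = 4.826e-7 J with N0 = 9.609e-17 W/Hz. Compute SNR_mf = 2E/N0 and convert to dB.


SNR_lin = 2 * 4.826e-7 / 9.609e-17 = 1.004e10
SNR_dB = 10*log10(1.004e10) = 100.0 dB

100.0 dB
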